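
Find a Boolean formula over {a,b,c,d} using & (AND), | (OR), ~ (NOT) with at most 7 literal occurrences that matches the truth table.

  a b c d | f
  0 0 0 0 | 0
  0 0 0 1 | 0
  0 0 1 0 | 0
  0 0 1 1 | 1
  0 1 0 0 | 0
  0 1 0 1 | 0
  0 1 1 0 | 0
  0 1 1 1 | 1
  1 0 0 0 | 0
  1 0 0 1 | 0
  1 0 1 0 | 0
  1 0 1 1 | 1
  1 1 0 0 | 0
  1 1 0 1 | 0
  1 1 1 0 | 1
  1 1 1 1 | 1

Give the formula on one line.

  (b & a) = 0000000000001111
  ((b & a) | d) = 0101010101011111
  (c & ((b & a) | d)) = 0001000100010011

(c & ((b & a) | d))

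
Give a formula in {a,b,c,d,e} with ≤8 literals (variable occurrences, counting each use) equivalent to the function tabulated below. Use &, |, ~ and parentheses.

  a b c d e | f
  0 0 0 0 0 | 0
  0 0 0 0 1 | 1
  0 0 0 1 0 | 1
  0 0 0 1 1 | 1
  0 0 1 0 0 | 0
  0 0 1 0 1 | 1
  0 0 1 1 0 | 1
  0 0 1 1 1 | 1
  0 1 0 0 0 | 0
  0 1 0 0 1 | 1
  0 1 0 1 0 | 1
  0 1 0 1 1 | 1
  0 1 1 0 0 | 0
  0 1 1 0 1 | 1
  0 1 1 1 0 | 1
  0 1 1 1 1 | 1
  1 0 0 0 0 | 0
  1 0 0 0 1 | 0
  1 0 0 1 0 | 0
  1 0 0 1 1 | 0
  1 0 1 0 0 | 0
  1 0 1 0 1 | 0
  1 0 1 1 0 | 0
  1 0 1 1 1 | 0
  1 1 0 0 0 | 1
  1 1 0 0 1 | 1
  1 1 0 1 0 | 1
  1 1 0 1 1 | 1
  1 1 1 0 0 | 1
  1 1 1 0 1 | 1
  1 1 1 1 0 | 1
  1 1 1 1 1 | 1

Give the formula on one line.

((b & a) | (~a & (e | d)))

  (b & a) = 00000000000000000000000011111111
  ~a = 11111111111111110000000000000000
  (e | d) = 01110111011101110111011101110111
  (~a & (e | d)) = 01110111011101110000000000000000
  ((b & a) | (~a & (e | d))) = 01110111011101110000000011111111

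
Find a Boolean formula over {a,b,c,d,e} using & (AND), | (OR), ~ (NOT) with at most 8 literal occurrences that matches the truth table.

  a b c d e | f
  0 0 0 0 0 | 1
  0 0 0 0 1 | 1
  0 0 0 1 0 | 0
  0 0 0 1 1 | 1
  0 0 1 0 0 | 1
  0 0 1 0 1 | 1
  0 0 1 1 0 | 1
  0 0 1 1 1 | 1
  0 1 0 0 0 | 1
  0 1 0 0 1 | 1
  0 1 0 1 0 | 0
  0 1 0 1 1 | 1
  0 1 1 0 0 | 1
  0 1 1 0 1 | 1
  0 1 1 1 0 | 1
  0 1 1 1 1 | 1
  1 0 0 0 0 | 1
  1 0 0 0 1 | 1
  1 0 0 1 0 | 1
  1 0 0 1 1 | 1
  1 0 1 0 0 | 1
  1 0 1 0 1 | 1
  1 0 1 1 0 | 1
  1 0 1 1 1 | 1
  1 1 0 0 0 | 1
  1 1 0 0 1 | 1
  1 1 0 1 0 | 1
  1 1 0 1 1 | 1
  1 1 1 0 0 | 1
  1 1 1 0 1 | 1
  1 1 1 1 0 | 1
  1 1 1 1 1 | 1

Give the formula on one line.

  ~d = 11001100110011001100110011001100
  (e | ~d) = 11011101110111011101110111011101
  (a & d) = 00000000000000000011001100110011
  ((e | ~d) | (a & d)) = 11011101110111011111111111111111
  (((e | ~d) | (a & d)) | c) = 11011111110111111111111111111111

(((e | ~d) | (a & d)) | c)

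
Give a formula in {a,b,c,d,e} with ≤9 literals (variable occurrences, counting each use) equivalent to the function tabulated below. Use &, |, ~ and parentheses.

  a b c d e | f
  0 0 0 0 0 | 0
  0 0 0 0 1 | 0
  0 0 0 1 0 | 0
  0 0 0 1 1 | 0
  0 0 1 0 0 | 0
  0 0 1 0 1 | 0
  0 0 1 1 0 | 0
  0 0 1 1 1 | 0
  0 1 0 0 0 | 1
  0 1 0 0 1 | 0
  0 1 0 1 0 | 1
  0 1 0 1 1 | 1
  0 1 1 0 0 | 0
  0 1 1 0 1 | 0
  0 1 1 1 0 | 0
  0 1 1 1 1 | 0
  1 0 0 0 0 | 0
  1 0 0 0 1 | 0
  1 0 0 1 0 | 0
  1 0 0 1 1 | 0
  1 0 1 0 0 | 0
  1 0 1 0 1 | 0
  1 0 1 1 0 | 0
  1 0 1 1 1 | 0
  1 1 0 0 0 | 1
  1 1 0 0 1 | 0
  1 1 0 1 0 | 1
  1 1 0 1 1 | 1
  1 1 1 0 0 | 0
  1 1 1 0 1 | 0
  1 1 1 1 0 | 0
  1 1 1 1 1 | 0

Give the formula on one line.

((b & ~c) & (~e | (d | (b & c))))

  ~c = 11110000111100001111000011110000
  (b & ~c) = 00000000111100000000000011110000
  ~e = 10101010101010101010101010101010
  (b & c) = 00000000000011110000000000001111
  (d | (b & c)) = 00110011001111110011001100111111
  (~e | (d | (b & c))) = 10111011101111111011101110111111
  ((b & ~c) & (~e | (d | (b & c)))) = 00000000101100000000000010110000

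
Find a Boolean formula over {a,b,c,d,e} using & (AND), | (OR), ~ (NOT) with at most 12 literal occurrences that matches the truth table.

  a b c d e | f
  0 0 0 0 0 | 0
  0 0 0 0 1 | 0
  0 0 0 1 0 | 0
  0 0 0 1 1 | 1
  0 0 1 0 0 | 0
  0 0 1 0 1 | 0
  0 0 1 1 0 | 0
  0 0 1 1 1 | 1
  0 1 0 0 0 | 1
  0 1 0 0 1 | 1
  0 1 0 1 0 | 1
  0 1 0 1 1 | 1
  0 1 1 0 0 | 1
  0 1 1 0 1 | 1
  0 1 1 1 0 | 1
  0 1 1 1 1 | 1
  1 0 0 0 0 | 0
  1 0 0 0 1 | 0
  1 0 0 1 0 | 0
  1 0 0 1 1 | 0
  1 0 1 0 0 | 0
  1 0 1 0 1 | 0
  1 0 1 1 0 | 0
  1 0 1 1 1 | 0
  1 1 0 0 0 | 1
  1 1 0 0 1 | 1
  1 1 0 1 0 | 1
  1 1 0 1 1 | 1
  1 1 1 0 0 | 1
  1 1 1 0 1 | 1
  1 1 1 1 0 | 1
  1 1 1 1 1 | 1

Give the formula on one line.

((~a & ((b | (c & a)) | (d & (e | b)))) | (a & b))

  ~a = 11111111111111110000000000000000
  (c & a) = 00000000000000000000111100001111
  (b | (c & a)) = 00000000111111110000111111111111
  (e | b) = 01010101111111110101010111111111
  (d & (e | b)) = 00010001001100110001000100110011
  ((b | (c & a)) | (d & (e | b))) = 00010001111111110001111111111111
  (~a & ((b | (c & a)) | (d & (e | b)))) = 00010001111111110000000000000000
  (a & b) = 00000000000000000000000011111111
  ((~a & ((b | (c & a)) | (d & (e | b)))) | (a & b)) = 00010001111111110000000011111111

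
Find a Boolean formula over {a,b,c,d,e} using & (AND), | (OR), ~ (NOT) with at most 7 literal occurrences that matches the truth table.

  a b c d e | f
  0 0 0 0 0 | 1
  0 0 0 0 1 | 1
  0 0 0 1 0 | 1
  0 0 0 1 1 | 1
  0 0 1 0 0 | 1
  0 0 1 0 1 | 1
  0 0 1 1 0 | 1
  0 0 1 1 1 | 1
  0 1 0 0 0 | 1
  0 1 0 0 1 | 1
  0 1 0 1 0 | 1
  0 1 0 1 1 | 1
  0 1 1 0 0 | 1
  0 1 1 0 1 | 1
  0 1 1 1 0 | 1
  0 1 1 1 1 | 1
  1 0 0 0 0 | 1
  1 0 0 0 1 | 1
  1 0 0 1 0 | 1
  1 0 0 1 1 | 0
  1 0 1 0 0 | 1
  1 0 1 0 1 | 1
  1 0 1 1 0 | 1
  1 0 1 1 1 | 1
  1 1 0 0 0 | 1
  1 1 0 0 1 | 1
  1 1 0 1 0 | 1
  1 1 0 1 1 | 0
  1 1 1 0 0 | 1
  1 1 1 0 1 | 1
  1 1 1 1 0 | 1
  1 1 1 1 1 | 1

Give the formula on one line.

  ~a = 11111111111111110000000000000000
  (c | ~a) = 11111111111111110000111100001111
  ~d = 11001100110011001100110011001100
  ~e = 10101010101010101010101010101010
  (~d | ~e) = 11101110111011101110111011101110
  ((c | ~a) | (~d | ~e)) = 11111111111111111110111111101111

((c | ~a) | (~d | ~e))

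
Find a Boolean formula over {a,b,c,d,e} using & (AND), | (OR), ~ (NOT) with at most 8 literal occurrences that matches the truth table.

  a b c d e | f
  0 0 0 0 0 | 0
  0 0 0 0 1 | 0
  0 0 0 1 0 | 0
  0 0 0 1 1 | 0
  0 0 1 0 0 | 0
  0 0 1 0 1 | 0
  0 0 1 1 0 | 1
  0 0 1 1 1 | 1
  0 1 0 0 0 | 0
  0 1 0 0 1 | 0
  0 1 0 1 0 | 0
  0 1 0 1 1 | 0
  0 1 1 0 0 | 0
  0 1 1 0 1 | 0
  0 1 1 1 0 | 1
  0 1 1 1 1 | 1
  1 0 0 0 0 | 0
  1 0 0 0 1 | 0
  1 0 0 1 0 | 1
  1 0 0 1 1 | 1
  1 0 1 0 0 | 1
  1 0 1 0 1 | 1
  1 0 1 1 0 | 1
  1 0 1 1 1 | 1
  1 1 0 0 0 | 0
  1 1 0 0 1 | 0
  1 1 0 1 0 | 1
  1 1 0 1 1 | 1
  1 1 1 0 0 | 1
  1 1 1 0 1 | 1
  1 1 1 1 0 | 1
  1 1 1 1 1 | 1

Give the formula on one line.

  (a & e) = 00000000000000000101010101010101
  ((a & e) | d) = 00110011001100110111011101110111
  (((a & e) | d) | a) = 00110011001100111111111111111111
  (d & a) = 00000000000000000011001100110011
  ((d & a) | c) = 00001111000011110011111100111111
  ((((a & e) | d) | a) & ((d & a) | c)) = 00000011000000110011111100111111

((((a & e) | d) | a) & ((d & a) | c))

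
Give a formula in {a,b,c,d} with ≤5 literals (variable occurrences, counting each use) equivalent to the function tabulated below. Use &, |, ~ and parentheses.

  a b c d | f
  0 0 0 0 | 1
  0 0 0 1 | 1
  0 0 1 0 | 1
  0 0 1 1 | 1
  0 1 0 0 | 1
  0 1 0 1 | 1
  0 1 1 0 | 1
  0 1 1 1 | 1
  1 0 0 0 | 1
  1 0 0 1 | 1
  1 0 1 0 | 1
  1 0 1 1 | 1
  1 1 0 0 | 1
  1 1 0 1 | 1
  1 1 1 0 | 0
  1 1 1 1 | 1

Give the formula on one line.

  ~c = 1100110011001100
  ~a = 1111111100000000
  ~b = 1111000011110000
  (~b | d) = 1111010111110101
  (~a | (~b | d)) = 1111111111110101
  (c & (~a | (~b | d))) = 0011001100110001
  (~c | (c & (~a | (~b | d)))) = 1111111111111101

(~c | (c & (~a | (~b | d))))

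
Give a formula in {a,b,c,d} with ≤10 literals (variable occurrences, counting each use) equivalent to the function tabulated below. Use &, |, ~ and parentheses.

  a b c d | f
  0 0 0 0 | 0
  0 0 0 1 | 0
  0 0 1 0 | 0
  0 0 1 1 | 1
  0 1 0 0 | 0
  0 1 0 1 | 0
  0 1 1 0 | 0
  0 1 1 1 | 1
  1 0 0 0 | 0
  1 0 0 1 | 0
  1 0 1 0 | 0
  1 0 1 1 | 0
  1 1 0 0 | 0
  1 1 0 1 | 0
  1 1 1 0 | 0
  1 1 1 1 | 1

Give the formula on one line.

  (a | d) = 0101010111111111
  ~d = 1010101010101010
  (c | ~d) = 1011101110111011
  ((a | d) & (c | ~d)) = 0001000110111011
  (((a | d) & (c | ~d)) & d) = 0001000100010001
  (b & d) = 0000010100000101
  ~a = 1111111100000000
  ((b & d) | ~a) = 1111111100000101
  (d & ((b & d) | ~a)) = 0101010100000101
  ((((a | d) & (c | ~d)) & d) & (d & ((b & d) | ~a))) = 0001000100000001

((((a | d) & (c | ~d)) & d) & (d & ((b & d) | ~a)))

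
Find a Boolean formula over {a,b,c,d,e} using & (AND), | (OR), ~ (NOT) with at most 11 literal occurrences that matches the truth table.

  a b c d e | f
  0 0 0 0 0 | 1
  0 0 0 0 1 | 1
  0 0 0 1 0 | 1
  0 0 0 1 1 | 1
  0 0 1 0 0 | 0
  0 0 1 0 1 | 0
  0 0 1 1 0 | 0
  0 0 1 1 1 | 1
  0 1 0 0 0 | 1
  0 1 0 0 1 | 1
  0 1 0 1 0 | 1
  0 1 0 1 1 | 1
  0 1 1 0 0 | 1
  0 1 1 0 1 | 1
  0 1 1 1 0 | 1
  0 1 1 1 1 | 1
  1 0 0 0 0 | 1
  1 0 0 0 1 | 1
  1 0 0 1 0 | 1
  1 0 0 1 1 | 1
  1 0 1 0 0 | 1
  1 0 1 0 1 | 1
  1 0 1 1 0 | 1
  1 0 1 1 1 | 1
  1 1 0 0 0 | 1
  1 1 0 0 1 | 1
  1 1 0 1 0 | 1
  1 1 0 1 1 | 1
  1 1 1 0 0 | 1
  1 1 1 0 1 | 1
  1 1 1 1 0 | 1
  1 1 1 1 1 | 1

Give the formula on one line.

  ~c = 11110000111100001111000011110000
  (b | ~c) = 11110000111111111111000011111111
  ((b | ~c) | a) = 11110000111111111111111111111111
  (~c | d) = 11110011111100111111001111110011
  (e | b) = 01010101111111110101010111111111
  (c & (e | b)) = 00000101000011110000010100001111
  ((c & (e | b)) | b) = 00000101111111110000010111111111
  ((~c | d) & ((c & (e | b)) | b)) = 00000001111100110000000111110011
  (((b | ~c) | a) | ((~c | d) & ((c & (e | b)) | b))) = 11110001111111111111111111111111

(((b | ~c) | a) | ((~c | d) & ((c & (e | b)) | b)))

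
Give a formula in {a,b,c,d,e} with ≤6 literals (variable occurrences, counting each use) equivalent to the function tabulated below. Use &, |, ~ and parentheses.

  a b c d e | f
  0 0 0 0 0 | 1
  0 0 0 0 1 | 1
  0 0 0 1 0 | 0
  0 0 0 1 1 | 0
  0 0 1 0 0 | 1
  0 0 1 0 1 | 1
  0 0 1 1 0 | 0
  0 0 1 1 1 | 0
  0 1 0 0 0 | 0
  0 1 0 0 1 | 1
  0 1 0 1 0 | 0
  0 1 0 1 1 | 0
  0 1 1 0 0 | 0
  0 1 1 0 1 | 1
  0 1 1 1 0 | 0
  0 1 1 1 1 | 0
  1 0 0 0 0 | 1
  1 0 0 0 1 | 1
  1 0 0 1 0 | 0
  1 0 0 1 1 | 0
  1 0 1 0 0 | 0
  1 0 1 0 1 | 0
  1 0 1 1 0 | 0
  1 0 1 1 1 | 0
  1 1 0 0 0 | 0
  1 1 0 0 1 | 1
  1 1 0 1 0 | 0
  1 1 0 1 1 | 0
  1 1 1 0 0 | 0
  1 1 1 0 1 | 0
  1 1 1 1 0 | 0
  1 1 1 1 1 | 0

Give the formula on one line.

  ~b = 11111111000000001111111100000000
  (e | ~b) = 11111111010101011111111101010101
  ~a = 11111111111111110000000000000000
  (c & ~a) = 00001111000011110000000000000000
  ~c = 11110000111100001111000011110000
  ((c & ~a) | ~c) = 11111111111111111111000011110000
  ~d = 11001100110011001100110011001100
  (((c & ~a) | ~c) & ~d) = 11001100110011001100000011000000
  ((e | ~b) & (((c & ~a) | ~c) & ~d)) = 11001100010001001100000001000000

((e | ~b) & (((c & ~a) | ~c) & ~d))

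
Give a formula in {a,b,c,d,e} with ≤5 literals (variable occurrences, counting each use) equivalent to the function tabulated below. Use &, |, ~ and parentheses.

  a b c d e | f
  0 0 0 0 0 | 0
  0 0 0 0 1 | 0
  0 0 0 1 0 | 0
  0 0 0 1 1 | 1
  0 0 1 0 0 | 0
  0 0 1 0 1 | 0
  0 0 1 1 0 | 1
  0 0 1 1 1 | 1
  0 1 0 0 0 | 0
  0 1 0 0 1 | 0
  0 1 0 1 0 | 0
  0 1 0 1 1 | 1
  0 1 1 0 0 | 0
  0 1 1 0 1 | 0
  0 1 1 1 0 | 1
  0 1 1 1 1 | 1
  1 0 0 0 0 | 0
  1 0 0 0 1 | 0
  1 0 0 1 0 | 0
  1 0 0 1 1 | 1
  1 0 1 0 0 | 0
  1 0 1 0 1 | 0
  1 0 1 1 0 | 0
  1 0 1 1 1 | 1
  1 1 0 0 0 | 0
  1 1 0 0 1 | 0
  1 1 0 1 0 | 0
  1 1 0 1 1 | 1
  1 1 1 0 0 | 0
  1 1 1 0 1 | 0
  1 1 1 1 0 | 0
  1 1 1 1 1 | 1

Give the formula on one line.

(((~e & (c & ~a)) | e) & d)

  ~e = 10101010101010101010101010101010
  ~a = 11111111111111110000000000000000
  (c & ~a) = 00001111000011110000000000000000
  (~e & (c & ~a)) = 00001010000010100000000000000000
  ((~e & (c & ~a)) | e) = 01011111010111110101010101010101
  (((~e & (c & ~a)) | e) & d) = 00010011000100110001000100010001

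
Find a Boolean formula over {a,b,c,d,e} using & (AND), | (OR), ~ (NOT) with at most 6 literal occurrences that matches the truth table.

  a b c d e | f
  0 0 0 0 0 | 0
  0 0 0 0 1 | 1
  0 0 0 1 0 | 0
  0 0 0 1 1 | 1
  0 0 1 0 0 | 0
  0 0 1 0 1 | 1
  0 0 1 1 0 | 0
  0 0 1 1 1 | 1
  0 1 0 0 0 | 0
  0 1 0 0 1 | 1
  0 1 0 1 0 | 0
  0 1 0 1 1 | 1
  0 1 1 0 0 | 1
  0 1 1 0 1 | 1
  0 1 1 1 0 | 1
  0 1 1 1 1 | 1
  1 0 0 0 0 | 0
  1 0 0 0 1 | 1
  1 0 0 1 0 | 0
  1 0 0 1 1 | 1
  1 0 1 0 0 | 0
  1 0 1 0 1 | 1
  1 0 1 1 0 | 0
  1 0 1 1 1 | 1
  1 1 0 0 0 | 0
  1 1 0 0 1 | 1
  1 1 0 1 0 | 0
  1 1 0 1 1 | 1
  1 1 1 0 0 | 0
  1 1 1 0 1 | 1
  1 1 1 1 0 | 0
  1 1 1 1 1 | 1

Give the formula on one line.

((~a & ((c | e) & b)) | e)

  ~a = 11111111111111110000000000000000
  (c | e) = 01011111010111110101111101011111
  ((c | e) & b) = 00000000010111110000000001011111
  (~a & ((c | e) & b)) = 00000000010111110000000000000000
  ((~a & ((c | e) & b)) | e) = 01010101010111110101010101010101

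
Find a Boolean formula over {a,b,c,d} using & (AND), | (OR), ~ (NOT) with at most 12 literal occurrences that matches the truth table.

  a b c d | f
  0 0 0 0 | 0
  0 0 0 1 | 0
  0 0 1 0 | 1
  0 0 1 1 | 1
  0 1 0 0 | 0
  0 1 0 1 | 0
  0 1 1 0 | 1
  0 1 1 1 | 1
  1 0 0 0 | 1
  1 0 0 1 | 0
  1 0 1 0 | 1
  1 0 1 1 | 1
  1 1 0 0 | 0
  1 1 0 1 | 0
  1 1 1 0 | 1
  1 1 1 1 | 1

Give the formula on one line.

(c | ((((d | ~b) & ((~c & ~d) | (~a | c))) & ~c) & a))

  ~b = 1111000011110000
  (d | ~b) = 1111010111110101
  ~c = 1100110011001100
  ~d = 1010101010101010
  (~c & ~d) = 1000100010001000
  ~a = 1111111100000000
  (~a | c) = 1111111100110011
  ((~c & ~d) | (~a | c)) = 1111111110111011
  ((d | ~b) & ((~c & ~d) | (~a | c))) = 1111010110110001
  (((d | ~b) & ((~c & ~d) | (~a | c))) & ~c) = 1100010010000000
  ((((d | ~b) & ((~c & ~d) | (~a | c))) & ~c) & a) = 0000000010000000
  (c | ((((d | ~b) & ((~c & ~d) | (~a | c))) & ~c) & a)) = 0011001110110011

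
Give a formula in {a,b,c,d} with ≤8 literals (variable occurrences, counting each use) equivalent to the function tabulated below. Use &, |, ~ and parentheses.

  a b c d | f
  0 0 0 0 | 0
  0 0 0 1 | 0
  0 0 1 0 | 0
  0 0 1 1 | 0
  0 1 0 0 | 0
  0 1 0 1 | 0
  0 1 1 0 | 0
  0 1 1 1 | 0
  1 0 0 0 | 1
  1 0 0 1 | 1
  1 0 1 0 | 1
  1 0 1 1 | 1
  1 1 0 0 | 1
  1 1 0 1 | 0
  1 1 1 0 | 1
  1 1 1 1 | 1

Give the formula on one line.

  ~d = 1010101010101010
  ~b = 1111000011110000
  (~b & d) = 0101000001010000
  (~d | (~b & d)) = 1111101011111010
  (c | ~d) = 1011101110111011
  ((~d | (~b & d)) | (c | ~d)) = 1111101111111011
  (a & ((~d | (~b & d)) | (c | ~d))) = 0000000011111011

(a & ((~d | (~b & d)) | (c | ~d)))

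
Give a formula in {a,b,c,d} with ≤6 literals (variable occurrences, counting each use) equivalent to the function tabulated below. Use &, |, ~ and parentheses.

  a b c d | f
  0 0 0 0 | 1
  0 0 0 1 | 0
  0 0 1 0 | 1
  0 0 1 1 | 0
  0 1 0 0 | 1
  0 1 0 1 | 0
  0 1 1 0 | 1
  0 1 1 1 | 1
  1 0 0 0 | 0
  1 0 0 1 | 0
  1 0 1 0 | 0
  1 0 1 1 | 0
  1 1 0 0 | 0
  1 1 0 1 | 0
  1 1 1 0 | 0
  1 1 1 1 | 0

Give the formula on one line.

(((b | ~d) & (c | ~d)) & ~a)

  ~d = 1010101010101010
  (b | ~d) = 1010111110101111
  (c | ~d) = 1011101110111011
  ((b | ~d) & (c | ~d)) = 1010101110101011
  ~a = 1111111100000000
  (((b | ~d) & (c | ~d)) & ~a) = 1010101100000000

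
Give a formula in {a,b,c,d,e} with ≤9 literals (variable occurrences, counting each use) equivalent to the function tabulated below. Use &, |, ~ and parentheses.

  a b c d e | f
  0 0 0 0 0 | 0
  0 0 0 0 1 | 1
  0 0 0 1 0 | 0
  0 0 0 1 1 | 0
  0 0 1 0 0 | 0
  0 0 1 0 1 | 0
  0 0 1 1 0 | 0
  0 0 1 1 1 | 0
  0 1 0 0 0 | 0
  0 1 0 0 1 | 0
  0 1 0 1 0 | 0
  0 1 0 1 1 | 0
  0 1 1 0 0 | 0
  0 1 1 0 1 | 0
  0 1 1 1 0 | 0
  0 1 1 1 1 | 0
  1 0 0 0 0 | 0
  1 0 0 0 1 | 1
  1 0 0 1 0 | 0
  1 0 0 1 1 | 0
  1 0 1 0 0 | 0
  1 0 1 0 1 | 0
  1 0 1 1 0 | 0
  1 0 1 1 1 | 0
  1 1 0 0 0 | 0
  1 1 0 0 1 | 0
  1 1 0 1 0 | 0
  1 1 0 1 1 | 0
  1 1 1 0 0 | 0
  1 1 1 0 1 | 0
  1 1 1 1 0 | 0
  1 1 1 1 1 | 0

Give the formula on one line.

((~c & e) & ((c | ~b) & (~c & ~d)))

  ~c = 11110000111100001111000011110000
  (~c & e) = 01010000010100000101000001010000
  ~b = 11111111000000001111111100000000
  (c | ~b) = 11111111000011111111111100001111
  ~d = 11001100110011001100110011001100
  (~c & ~d) = 11000000110000001100000011000000
  ((c | ~b) & (~c & ~d)) = 11000000000000001100000000000000
  ((~c & e) & ((c | ~b) & (~c & ~d))) = 01000000000000000100000000000000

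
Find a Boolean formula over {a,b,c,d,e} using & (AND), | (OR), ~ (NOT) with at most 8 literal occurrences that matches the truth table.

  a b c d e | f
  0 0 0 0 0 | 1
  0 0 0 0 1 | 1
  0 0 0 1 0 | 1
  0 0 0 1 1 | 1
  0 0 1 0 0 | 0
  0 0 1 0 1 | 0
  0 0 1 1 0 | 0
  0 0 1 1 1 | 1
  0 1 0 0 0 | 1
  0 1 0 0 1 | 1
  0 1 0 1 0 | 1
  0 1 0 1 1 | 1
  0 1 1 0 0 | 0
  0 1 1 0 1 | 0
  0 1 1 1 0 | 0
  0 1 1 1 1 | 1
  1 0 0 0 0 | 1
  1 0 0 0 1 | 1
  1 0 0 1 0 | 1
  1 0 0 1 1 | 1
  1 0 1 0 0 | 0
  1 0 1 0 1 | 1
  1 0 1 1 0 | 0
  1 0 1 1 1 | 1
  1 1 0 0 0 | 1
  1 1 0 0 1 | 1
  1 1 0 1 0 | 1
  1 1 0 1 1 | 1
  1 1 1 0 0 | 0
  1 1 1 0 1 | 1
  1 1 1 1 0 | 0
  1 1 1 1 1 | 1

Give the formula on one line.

((c & (e & (d | a))) | ~c)

  (d | a) = 00110011001100111111111111111111
  (e & (d | a)) = 00010001000100010101010101010101
  (c & (e & (d | a))) = 00000001000000010000010100000101
  ~c = 11110000111100001111000011110000
  ((c & (e & (d | a))) | ~c) = 11110001111100011111010111110101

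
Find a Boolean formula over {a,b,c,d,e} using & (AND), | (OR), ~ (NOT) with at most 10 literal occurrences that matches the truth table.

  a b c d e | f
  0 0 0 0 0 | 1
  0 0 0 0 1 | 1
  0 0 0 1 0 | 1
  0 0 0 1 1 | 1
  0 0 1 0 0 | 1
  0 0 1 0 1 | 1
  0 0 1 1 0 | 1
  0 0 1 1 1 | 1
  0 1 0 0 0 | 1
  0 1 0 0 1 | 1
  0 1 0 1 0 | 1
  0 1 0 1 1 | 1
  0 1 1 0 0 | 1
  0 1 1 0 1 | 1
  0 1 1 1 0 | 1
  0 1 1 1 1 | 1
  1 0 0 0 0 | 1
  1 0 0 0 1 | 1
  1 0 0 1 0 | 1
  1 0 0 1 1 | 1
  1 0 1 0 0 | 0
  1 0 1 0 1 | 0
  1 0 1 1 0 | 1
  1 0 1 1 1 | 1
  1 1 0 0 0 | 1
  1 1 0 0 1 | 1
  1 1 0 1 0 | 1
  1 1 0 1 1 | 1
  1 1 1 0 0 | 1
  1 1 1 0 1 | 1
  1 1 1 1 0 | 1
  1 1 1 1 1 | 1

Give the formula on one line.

  ~a = 11111111111111110000000000000000
  (d | ~a) = 11111111111111110011001100110011
  ~c = 11110000111100001111000011110000
  ~b = 11111111000000001111111100000000
  (e & ~b) = 01010101000000000101010100000000
  ((e & ~b) | a) = 01010101000000001111111111111111
  (~c & ((e & ~b) | a)) = 01010000000000001111000011110000
  ((d | ~a) | (~c & ((e & ~b) | a))) = 11111111111111111111001111110011
  (~c | b) = 11110000111111111111000011111111
  (((d | ~a) | (~c & ((e & ~b) | a))) | (~c | b)) = 11111111111111111111001111111111

(((d | ~a) | (~c & ((e & ~b) | a))) | (~c | b))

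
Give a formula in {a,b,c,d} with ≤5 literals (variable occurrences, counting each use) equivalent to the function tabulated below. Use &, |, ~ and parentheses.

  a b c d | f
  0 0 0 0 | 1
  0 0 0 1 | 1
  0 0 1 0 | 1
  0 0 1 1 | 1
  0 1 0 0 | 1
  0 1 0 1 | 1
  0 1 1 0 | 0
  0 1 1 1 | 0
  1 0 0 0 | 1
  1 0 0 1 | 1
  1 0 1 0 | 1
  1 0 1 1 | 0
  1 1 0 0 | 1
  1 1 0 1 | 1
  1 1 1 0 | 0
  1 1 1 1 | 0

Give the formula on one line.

(((~d | (d & ~a)) & ~b) | ~c)

  ~d = 1010101010101010
  ~a = 1111111100000000
  (d & ~a) = 0101010100000000
  (~d | (d & ~a)) = 1111111110101010
  ~b = 1111000011110000
  ((~d | (d & ~a)) & ~b) = 1111000010100000
  ~c = 1100110011001100
  (((~d | (d & ~a)) & ~b) | ~c) = 1111110011101100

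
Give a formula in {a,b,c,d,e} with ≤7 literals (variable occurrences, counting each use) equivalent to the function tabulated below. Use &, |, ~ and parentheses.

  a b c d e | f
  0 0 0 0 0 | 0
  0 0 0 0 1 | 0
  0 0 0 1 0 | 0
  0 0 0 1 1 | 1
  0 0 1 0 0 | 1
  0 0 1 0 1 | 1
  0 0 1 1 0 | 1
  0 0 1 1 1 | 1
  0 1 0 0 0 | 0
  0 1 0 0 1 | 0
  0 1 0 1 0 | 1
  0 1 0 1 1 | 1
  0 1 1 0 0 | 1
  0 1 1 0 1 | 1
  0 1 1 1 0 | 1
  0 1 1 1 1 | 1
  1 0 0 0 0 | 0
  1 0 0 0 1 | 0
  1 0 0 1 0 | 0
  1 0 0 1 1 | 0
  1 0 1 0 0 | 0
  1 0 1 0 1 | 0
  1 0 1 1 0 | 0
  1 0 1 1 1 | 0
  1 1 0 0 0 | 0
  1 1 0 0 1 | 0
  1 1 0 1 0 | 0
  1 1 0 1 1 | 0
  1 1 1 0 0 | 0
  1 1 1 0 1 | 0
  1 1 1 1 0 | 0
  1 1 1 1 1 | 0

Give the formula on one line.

  ~a = 11111111111111110000000000000000
  (d | c) = 00111111001111110011111100111111
  (~a & (d | c)) = 00111111001111110000000000000000
  (b | e) = 01010101111111110101010111111111
  (c | (b | e)) = 01011111111111110101111111111111
  ((~a & (d | c)) & (c | (b | e))) = 00011111001111110000000000000000

((~a & (d | c)) & (c | (b | e)))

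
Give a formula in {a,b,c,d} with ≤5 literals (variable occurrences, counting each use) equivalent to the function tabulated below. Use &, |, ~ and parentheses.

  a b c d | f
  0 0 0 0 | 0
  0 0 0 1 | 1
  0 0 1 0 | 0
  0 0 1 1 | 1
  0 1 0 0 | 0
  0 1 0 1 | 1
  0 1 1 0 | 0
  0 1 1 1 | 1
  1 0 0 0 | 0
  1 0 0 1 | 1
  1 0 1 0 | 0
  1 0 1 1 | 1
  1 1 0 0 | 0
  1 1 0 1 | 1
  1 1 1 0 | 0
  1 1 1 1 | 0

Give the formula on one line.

((d & ~a) | (d & (~c | ~b)))

  ~a = 1111111100000000
  (d & ~a) = 0101010100000000
  ~c = 1100110011001100
  ~b = 1111000011110000
  (~c | ~b) = 1111110011111100
  (d & (~c | ~b)) = 0101010001010100
  ((d & ~a) | (d & (~c | ~b))) = 0101010101010100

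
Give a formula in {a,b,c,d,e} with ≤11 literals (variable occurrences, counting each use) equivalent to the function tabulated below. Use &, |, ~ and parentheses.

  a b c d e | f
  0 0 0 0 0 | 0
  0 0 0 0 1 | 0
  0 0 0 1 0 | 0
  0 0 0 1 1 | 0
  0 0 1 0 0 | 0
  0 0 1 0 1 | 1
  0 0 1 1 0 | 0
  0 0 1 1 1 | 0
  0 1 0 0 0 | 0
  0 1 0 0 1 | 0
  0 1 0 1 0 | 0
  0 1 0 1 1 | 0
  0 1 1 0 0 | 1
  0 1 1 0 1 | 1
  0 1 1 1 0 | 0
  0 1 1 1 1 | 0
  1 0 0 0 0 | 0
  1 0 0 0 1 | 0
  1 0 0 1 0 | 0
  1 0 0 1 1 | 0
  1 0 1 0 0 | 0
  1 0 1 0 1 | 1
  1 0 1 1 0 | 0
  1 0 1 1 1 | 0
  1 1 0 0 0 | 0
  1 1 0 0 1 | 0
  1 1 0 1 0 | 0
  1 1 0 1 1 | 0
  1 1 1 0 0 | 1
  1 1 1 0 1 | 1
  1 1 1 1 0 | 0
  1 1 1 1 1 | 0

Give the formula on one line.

(((e | ((e & ~b) | (b & c))) & (d | c)) & ~d)

  ~b = 11111111000000001111111100000000
  (e & ~b) = 01010101000000000101010100000000
  (b & c) = 00000000000011110000000000001111
  ((e & ~b) | (b & c)) = 01010101000011110101010100001111
  (e | ((e & ~b) | (b & c))) = 01010101010111110101010101011111
  (d | c) = 00111111001111110011111100111111
  ((e | ((e & ~b) | (b & c))) & (d | c)) = 00010101000111110001010100011111
  ~d = 11001100110011001100110011001100
  (((e | ((e & ~b) | (b & c))) & (d | c)) & ~d) = 00000100000011000000010000001100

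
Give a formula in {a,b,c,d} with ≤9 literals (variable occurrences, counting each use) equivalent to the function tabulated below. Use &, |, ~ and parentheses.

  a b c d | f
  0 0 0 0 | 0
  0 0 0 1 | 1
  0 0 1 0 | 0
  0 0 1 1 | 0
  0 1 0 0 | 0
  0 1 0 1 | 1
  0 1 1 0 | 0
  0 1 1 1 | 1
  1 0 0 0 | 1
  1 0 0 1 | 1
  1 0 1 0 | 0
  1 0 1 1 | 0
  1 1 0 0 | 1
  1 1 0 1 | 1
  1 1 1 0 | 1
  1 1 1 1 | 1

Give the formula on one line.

  (d | a) = 0101010111111111
  (c & b) = 0000001100000011
  ((d | a) & (c & b)) = 0000000100000011
  ~c = 1100110011001100
  (((d | a) & (c & b)) | ~c) = 1100110111001111
  ((((d | a) & (c & b)) | ~c) & (d | a)) = 0100010111001111

((((d | a) & (c & b)) | ~c) & (d | a))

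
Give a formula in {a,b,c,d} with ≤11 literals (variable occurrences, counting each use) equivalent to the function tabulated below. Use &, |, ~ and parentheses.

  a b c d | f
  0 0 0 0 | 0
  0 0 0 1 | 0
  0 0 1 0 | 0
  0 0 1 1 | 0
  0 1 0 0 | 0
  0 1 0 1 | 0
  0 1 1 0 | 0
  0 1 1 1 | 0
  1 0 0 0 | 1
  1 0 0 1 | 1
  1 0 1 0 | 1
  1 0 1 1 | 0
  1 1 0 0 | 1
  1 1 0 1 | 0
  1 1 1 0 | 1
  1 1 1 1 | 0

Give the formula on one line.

  ~c = 1100110011001100
  (~c & d) = 0100010001000100
  ~d = 1010101010101010
  ~b = 1111000011110000
  (~d | ~b) = 1111101011111010
  ((~c & d) & (~d | ~b)) = 0100000001000000
  ~a = 1111111100000000
  (~d & ~a) = 1010101000000000
  ((~d & ~a) | a) = 1010101011111111
  (((~c & d) & (~d | ~b)) & ((~d & ~a) | a)) = 0000000001000000
  (a & ~d) = 0000000010101010
  ((((~c & d) & (~d | ~b)) & ((~d & ~a) | a)) | (a & ~d)) = 0000000011101010

((((~c & d) & (~d | ~b)) & ((~d & ~a) | a)) | (a & ~d))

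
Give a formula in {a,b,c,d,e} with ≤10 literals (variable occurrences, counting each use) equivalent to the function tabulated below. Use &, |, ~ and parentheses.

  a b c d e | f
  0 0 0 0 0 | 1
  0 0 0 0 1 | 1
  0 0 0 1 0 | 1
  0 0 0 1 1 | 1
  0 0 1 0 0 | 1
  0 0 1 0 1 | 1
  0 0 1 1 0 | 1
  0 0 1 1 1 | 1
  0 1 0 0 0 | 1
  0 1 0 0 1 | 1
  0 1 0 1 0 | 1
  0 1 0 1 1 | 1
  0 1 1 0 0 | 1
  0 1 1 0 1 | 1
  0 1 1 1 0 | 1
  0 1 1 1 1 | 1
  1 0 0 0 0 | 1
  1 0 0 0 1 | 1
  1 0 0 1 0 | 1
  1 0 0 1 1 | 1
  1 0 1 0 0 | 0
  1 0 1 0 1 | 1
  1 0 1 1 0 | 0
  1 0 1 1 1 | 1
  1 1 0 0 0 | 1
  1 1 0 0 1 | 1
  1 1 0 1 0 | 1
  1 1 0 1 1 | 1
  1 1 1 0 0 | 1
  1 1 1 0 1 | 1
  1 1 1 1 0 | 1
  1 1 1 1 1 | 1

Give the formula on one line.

  ~a = 11111111111111110000000000000000
  (b | ~a) = 11111111111111110000000011111111
  ~e = 10101010101010101010101010101010
  (~e | d) = 10111011101110111011101110111011
  (a | (~e | d)) = 10111011101110111111111111111111
  ((b | ~a) & (a | (~e | d))) = 10111011101110110000000011111111
  ~c = 11110000111100001111000011110000
  (~a | ~c) = 11111111111111111111000011110000
  (((b | ~a) & (a | (~e | d))) | (~a | ~c)) = 11111111111111111111000011111111
  (e | (((b | ~a) & (a | (~e | d))) | (~a | ~c))) = 11111111111111111111010111111111

(e | (((b | ~a) & (a | (~e | d))) | (~a | ~c)))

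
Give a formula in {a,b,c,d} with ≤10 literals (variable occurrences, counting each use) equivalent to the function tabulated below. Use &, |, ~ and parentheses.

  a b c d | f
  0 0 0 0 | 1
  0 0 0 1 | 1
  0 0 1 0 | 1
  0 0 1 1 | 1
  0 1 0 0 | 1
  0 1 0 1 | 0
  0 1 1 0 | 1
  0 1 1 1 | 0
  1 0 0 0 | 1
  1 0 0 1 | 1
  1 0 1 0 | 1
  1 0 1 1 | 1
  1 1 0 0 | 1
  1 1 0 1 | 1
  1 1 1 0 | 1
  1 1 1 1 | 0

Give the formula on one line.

  ~c = 1100110011001100
  (a & ~c) = 0000000011001100
  ~b = 1111000011110000
  ~d = 1010101010101010
  (a | ~d) = 1010101011111111
  ~a = 1111111100000000
  (~d | ~a) = 1111111110101010
  ((a | ~d) & (~d | ~a)) = 1010101010101010
  (b & ((a | ~d) & (~d | ~a))) = 0000101000001010
  (~b | (b & ((a | ~d) & (~d | ~a)))) = 1111101011111010
  ((a & ~c) | (~b | (b & ((a | ~d) & (~d | ~a))))) = 1111101011111110

((a & ~c) | (~b | (b & ((a | ~d) & (~d | ~a)))))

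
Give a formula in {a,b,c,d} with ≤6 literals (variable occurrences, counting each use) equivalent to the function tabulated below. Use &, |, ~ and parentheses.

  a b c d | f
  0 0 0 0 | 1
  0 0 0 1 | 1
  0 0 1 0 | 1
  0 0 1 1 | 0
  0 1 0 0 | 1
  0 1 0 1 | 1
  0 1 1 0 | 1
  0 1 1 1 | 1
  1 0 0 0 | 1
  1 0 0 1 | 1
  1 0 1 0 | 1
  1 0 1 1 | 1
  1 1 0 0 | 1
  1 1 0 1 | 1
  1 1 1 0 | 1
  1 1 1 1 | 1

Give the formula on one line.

  ~d = 1010101010101010
  (a | ~d) = 1010101011111111
  ~c = 1100110011001100
  (~c | b) = 1100111111001111
  ((a | ~d) | (~c | b)) = 1110111111111111

((a | ~d) | (~c | b))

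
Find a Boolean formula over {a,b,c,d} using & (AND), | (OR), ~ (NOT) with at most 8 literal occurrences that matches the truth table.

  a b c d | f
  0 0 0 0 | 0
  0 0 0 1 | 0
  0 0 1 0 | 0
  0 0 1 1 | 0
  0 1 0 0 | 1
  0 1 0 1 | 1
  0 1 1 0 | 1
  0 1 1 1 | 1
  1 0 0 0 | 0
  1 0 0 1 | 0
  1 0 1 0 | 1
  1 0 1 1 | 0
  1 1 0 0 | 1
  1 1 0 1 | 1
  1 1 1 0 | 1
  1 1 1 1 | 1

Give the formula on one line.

(((~b & a) & ((d | c) & ~d)) | b)

  ~b = 1111000011110000
  (~b & a) = 0000000011110000
  (d | c) = 0111011101110111
  ~d = 1010101010101010
  ((d | c) & ~d) = 0010001000100010
  ((~b & a) & ((d | c) & ~d)) = 0000000000100000
  (((~b & a) & ((d | c) & ~d)) | b) = 0000111100101111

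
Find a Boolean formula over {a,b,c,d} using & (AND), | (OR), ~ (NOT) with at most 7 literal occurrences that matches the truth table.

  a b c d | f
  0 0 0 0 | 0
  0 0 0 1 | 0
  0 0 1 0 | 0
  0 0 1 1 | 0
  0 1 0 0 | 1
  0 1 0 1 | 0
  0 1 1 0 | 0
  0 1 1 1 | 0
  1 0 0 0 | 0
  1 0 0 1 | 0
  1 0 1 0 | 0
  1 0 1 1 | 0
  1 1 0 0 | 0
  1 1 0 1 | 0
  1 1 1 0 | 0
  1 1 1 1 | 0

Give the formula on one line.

((~d & (~c | a)) & (~d & (b & ~a)))

  ~d = 1010101010101010
  ~c = 1100110011001100
  (~c | a) = 1100110011111111
  (~d & (~c | a)) = 1000100010101010
  ~a = 1111111100000000
  (b & ~a) = 0000111100000000
  (~d & (b & ~a)) = 0000101000000000
  ((~d & (~c | a)) & (~d & (b & ~a))) = 0000100000000000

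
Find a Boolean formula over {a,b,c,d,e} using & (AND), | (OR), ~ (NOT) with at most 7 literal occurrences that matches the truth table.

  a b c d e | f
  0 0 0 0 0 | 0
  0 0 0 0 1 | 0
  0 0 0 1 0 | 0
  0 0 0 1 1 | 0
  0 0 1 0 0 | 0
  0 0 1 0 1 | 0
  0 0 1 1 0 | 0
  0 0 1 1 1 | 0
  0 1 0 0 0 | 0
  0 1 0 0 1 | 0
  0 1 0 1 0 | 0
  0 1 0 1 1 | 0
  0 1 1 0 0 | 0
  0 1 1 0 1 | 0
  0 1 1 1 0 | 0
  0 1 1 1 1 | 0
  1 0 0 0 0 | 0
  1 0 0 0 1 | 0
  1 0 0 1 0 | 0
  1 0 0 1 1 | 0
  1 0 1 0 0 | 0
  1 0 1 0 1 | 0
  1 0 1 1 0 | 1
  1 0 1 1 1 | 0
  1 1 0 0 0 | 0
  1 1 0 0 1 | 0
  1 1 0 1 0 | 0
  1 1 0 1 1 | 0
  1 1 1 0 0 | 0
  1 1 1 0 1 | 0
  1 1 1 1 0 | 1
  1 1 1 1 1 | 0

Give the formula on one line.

  (c | e) = 01011111010111110101111101011111
  ~e = 10101010101010101010101010101010
  ((c | e) & ~e) = 00001010000010100000101000001010
  (c & d) = 00000011000000110000001100000011
  (a & (c & d)) = 00000000000000000000001100000011
  (((c | e) & ~e) & (a & (c & d))) = 00000000000000000000001000000010

(((c | e) & ~e) & (a & (c & d)))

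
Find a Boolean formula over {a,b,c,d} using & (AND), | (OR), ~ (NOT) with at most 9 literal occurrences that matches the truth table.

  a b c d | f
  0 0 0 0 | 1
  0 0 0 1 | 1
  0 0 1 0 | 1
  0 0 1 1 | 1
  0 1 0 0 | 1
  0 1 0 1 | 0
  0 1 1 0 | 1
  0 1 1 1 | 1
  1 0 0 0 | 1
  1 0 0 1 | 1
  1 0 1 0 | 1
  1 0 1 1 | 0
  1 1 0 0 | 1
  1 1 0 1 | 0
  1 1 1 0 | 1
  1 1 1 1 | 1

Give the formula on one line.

((~b & ~a) | ((c | (~b | ~d)) & ((~d | b) | ~c)))

  ~b = 1111000011110000
  ~a = 1111111100000000
  (~b & ~a) = 1111000000000000
  ~d = 1010101010101010
  (~b | ~d) = 1111101011111010
  (c | (~b | ~d)) = 1111101111111011
  (~d | b) = 1010111110101111
  ~c = 1100110011001100
  ((~d | b) | ~c) = 1110111111101111
  ((c | (~b | ~d)) & ((~d | b) | ~c)) = 1110101111101011
  ((~b & ~a) | ((c | (~b | ~d)) & ((~d | b) | ~c))) = 1111101111101011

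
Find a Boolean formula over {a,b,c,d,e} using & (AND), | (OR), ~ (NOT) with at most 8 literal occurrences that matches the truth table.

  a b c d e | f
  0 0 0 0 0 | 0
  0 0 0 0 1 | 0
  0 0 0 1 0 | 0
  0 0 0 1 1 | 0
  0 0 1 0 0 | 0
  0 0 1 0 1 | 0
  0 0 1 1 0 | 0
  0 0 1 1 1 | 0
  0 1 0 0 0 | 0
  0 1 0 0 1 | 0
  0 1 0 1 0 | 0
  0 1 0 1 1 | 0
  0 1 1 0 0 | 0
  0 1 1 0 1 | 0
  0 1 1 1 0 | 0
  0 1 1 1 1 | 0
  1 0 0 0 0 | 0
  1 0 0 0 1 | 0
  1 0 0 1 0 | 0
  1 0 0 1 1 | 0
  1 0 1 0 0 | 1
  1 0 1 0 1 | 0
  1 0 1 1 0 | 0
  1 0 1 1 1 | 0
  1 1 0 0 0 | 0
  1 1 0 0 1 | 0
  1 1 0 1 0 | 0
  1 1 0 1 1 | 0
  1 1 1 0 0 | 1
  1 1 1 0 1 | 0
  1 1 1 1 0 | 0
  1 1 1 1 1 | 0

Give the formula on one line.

(~e & (a & ((~c | ~d) & c)))

  ~e = 10101010101010101010101010101010
  ~c = 11110000111100001111000011110000
  ~d = 11001100110011001100110011001100
  (~c | ~d) = 11111100111111001111110011111100
  ((~c | ~d) & c) = 00001100000011000000110000001100
  (a & ((~c | ~d) & c)) = 00000000000000000000110000001100
  (~e & (a & ((~c | ~d) & c))) = 00000000000000000000100000001000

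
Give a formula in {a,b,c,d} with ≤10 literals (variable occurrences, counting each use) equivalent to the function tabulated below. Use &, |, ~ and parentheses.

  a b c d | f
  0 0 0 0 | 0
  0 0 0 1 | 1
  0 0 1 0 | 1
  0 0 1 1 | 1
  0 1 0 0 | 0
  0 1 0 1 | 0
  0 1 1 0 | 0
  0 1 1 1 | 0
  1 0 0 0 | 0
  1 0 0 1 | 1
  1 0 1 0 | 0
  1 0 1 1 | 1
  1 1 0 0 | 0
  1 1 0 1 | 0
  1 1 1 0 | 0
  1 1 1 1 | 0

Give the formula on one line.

  (d | c) = 0111011101110111
  ~a = 1111111100000000
  ((d | c) & ~a) = 0111011100000000
  ~b = 1111000011110000
  (~b & d) = 0101000001010000
  (((d | c) & ~a) | (~b & d)) = 0111011101010000
  (~b | a) = 1111000011111111
  ((((d | c) & ~a) | (~b & d)) & (~b | a)) = 0111000001010000

((((d | c) & ~a) | (~b & d)) & (~b | a))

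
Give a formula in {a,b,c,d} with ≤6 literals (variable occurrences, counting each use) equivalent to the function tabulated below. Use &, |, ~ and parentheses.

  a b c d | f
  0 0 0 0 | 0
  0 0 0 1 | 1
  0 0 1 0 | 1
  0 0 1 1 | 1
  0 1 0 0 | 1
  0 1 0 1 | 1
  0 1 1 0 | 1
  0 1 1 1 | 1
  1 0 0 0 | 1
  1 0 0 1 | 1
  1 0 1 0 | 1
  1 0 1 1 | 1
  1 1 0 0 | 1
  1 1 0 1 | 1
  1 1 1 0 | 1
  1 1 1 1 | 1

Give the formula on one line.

  (c | b) = 0011111100111111
  ((c | b) | a) = 0011111111111111
  (((c | b) | a) | d) = 0111111111111111

(((c | b) | a) | d)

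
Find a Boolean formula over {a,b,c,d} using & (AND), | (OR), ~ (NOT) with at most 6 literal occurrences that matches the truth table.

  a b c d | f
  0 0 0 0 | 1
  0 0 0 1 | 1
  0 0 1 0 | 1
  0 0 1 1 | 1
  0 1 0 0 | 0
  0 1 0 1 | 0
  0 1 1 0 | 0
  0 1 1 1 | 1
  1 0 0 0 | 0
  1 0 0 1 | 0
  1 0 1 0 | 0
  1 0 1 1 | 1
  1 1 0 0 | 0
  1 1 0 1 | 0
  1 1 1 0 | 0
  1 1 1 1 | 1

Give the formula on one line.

((c & d) | ((~a & (~d | ~c)) & ~b))

  (c & d) = 0001000100010001
  ~a = 1111111100000000
  ~d = 1010101010101010
  ~c = 1100110011001100
  (~d | ~c) = 1110111011101110
  (~a & (~d | ~c)) = 1110111000000000
  ~b = 1111000011110000
  ((~a & (~d | ~c)) & ~b) = 1110000000000000
  ((c & d) | ((~a & (~d | ~c)) & ~b)) = 1111000100010001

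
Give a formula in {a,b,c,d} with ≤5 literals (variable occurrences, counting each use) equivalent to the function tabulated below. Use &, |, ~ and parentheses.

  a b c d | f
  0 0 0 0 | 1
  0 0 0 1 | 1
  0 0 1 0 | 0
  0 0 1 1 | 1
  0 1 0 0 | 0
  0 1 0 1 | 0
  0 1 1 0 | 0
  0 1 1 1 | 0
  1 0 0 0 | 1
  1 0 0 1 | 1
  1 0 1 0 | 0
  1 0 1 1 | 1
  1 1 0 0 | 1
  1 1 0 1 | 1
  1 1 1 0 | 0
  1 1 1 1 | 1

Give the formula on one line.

  ~b = 1111000011110000
  (~b | a) = 1111000011111111
  ~c = 1100110011001100
  (~c | d) = 1101110111011101
  ((~b | a) & (~c | d)) = 1101000011011101

((~b | a) & (~c | d))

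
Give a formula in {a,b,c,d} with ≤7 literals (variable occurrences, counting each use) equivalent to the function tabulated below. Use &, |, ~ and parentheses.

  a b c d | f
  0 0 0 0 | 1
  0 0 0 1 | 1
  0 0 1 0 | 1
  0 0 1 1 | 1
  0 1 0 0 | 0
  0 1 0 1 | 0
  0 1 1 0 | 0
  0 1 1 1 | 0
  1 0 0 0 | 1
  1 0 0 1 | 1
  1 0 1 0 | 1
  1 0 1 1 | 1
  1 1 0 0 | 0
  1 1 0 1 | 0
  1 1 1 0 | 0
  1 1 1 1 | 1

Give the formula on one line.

((d & ((a | ~c) & c)) | ~b)

  ~c = 1100110011001100
  (a | ~c) = 1100110011111111
  ((a | ~c) & c) = 0000000000110011
  (d & ((a | ~c) & c)) = 0000000000010001
  ~b = 1111000011110000
  ((d & ((a | ~c) & c)) | ~b) = 1111000011110001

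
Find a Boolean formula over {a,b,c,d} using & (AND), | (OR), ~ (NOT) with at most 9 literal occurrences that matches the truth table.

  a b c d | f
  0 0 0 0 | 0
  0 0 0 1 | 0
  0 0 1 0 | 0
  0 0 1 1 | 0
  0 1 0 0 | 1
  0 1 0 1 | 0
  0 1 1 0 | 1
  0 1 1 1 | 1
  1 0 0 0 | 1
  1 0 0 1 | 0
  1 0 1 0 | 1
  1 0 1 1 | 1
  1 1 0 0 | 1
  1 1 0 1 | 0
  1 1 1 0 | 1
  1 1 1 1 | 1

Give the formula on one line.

((((a & ~b) | b) & ((c & b) | ~d)) | (c & a))

  ~b = 1111000011110000
  (a & ~b) = 0000000011110000
  ((a & ~b) | b) = 0000111111111111
  (c & b) = 0000001100000011
  ~d = 1010101010101010
  ((c & b) | ~d) = 1010101110101011
  (((a & ~b) | b) & ((c & b) | ~d)) = 0000101110101011
  (c & a) = 0000000000110011
  ((((a & ~b) | b) & ((c & b) | ~d)) | (c & a)) = 0000101110111011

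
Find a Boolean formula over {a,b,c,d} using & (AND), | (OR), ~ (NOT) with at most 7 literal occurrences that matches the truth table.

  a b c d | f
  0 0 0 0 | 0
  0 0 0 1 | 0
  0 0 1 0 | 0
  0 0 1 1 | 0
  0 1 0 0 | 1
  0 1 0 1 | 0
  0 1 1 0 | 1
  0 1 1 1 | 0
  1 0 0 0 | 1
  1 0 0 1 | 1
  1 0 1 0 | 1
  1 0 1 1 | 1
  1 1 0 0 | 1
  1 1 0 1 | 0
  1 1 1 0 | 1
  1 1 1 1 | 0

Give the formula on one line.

  ~d = 1010101010101010
  (~d & b) = 0000101000001010
  ~b = 1111000011110000
  ~a = 1111111100000000
  (~a & b) = 0000111100000000
  (~b | (~a & b)) = 1111111111110000
  ((~b | (~a & b)) & a) = 0000000011110000
  ((~d & b) | ((~b | (~a & b)) & a)) = 0000101011111010

((~d & b) | ((~b | (~a & b)) & a))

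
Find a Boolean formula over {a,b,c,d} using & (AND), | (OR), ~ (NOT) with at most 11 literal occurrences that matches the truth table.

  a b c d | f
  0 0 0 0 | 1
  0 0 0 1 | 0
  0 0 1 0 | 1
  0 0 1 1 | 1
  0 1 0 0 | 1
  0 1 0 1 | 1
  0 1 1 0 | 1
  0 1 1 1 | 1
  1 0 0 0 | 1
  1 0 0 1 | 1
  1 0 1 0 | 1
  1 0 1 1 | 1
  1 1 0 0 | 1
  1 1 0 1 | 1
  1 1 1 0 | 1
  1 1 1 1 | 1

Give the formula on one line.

  ~d = 1010101010101010
  (c | ~d) = 1011101110111011
  (b | (c | ~d)) = 1011111110111111
  ~c = 1100110011001100
  (~d & ~c) = 1000100010001000
  (b & (~d & ~c)) = 0000100000001000
  (a & d) = 0000000001010101
  ((b & (~d & ~c)) | (a & d)) = 0000100001011101
  ((b | (c | ~d)) | ((b & (~d & ~c)) | (a & d))) = 1011111111111111

((b | (c | ~d)) | ((b & (~d & ~c)) | (a & d)))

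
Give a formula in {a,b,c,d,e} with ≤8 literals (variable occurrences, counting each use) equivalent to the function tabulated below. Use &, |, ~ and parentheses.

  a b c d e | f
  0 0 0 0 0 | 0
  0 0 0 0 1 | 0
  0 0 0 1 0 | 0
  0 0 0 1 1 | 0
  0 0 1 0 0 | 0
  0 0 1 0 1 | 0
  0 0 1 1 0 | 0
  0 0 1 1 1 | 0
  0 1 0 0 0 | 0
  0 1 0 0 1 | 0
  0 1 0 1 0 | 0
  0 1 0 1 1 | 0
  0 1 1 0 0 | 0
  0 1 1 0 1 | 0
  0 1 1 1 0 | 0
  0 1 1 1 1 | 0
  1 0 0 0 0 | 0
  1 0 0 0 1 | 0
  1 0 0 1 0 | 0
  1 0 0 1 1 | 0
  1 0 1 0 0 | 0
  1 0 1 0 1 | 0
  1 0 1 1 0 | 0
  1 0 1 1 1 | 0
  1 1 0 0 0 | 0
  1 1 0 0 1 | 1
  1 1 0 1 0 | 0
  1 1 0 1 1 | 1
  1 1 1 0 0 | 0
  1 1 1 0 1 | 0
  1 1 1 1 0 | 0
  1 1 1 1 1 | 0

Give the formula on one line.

  ~e = 10101010101010101010101010101010
  ~c = 11110000111100001111000011110000
  (~c & a) = 00000000000000001111000011110000
  (~e | (~c & a)) = 10101010101010101111101011111010
  (a & e) = 00000000000000000101010101010101
  ((a & e) & b) = 00000000000000000000000001010101
  ((~e | (~c & a)) & ((a & e) & b)) = 00000000000000000000000001010000

((~e | (~c & a)) & ((a & e) & b))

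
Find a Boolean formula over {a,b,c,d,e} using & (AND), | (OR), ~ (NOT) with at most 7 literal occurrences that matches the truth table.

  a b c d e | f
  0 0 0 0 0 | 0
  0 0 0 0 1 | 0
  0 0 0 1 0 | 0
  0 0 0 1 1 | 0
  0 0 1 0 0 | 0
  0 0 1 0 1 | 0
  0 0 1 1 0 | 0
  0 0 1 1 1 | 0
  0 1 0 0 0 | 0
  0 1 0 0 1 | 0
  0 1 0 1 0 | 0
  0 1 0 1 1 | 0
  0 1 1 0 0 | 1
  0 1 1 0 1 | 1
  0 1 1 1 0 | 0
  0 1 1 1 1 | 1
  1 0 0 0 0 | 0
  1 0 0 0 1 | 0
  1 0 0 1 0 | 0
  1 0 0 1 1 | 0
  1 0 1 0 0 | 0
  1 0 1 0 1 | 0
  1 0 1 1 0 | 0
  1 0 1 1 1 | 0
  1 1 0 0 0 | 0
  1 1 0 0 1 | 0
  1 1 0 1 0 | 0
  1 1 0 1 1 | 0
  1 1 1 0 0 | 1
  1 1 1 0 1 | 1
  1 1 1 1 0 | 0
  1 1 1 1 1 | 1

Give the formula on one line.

(((e | ~d) & c) & b)

  ~d = 11001100110011001100110011001100
  (e | ~d) = 11011101110111011101110111011101
  ((e | ~d) & c) = 00001101000011010000110100001101
  (((e | ~d) & c) & b) = 00000000000011010000000000001101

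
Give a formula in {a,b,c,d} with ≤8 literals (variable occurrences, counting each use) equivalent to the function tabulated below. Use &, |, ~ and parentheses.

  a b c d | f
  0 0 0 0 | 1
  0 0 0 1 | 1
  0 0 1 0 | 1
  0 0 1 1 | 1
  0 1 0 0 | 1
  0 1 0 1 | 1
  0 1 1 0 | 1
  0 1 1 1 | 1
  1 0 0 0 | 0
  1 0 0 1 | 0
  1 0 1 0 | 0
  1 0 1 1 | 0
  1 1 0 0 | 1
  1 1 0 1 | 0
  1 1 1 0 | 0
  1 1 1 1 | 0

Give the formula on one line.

(~a | (((a & b) & (~d & b)) & (~c & a)))

  ~a = 1111111100000000
  (a & b) = 0000000000001111
  ~d = 1010101010101010
  (~d & b) = 0000101000001010
  ((a & b) & (~d & b)) = 0000000000001010
  ~c = 1100110011001100
  (~c & a) = 0000000011001100
  (((a & b) & (~d & b)) & (~c & a)) = 0000000000001000
  (~a | (((a & b) & (~d & b)) & (~c & a))) = 1111111100001000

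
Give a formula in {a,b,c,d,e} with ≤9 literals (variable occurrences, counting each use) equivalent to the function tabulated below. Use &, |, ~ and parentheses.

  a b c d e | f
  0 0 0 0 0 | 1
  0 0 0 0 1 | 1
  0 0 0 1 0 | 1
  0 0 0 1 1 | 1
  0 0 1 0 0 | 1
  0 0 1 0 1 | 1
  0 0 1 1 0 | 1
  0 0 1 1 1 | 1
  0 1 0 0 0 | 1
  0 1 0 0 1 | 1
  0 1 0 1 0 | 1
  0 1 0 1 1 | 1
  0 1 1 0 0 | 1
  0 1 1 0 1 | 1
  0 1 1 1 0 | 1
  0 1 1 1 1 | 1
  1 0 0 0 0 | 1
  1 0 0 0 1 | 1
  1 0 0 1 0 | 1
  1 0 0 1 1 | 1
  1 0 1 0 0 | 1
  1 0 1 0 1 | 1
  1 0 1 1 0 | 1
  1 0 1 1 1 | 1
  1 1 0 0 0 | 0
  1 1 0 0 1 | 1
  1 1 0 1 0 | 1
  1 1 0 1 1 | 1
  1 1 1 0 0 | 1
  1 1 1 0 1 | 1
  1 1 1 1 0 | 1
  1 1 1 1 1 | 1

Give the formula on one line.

  ~a = 11111111111111110000000000000000
  (~a | c) = 11111111111111110000111100001111
  (d | e) = 01110111011101110111011101110111
  ~b = 11111111000000001111111100000000
  (b | a) = 00000000111111111111111111111111
  (~b & (b | a)) = 00000000000000001111111100000000
  ((d | e) | (~b & (b | a))) = 01110111011101111111111101110111
  ((~a | c) | ((d | e) | (~b & (b | a)))) = 11111111111111111111111101111111

((~a | c) | ((d | e) | (~b & (b | a))))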